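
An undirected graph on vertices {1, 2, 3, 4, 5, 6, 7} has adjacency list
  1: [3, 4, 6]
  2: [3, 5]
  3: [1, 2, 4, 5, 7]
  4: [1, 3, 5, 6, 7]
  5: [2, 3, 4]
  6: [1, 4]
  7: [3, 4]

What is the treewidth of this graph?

A width-2 tree decomposition is:
Bags: B1 = {1, 3, 4}  B2 = {3, 4, 5}  B3 = {2, 3, 5}  B4 = {1, 4, 6}  B5 = {3, 4, 7}
Tree: B1–B2, B2–B3, B1–B4, B2–B5
Each bag holds 3 vertices, so the decomposition has width 2, which upper-bounds the treewidth. On the other hand G contains the 3-clique {2, 3, 5}. A clique must lie in a single bag of any decomposition, so no decomposition can have width below 2. The upper and lower bounds meet at 2, so that is the treewidth.

2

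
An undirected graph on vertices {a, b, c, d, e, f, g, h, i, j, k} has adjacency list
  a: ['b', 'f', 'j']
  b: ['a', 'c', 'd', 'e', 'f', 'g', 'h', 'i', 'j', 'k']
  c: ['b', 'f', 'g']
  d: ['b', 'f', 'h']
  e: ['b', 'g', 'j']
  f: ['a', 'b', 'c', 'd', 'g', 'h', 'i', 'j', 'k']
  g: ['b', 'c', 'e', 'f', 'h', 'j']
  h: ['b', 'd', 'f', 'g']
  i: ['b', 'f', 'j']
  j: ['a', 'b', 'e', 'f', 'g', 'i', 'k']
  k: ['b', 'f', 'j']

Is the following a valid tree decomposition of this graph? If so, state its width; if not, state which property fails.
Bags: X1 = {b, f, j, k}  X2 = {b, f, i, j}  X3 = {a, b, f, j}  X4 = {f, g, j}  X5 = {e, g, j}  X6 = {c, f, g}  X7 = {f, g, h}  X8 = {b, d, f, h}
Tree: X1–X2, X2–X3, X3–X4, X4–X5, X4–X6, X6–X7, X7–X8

A tree decomposition must satisfy three properties: every vertex lies in some bag; for every edge, both endpoints lie together in some bag; and for every vertex, the bags containing it form a connected subtree. Here edge (b,g) lies in no bag, so the decomposition is invalid.

No — edge (b,g) lies in no bag.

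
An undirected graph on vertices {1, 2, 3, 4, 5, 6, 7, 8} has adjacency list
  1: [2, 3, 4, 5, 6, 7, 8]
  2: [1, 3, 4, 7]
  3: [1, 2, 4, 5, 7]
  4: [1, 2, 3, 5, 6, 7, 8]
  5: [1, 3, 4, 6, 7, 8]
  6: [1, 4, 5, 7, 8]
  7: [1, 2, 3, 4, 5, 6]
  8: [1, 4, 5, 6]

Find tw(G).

A width-4 tree decomposition is:
Bags: B1 = {1, 4, 5, 6, 7}  B2 = {1, 3, 4, 5, 7}  B3 = {1, 2, 3, 4, 7}  B4 = {1, 4, 5, 6, 8}
Tree: B1–B2, B2–B3, B1–B4
The largest bag has 5 vertices, giving width 4; this decomposition certifies tw(G) ≤ 4. On the other hand G contains the 5-clique {1, 2, 3, 4, 7}. A clique must lie in a single bag of any decomposition, so no decomposition can have width below 4. Hence tw(G) = 4 exactly.

4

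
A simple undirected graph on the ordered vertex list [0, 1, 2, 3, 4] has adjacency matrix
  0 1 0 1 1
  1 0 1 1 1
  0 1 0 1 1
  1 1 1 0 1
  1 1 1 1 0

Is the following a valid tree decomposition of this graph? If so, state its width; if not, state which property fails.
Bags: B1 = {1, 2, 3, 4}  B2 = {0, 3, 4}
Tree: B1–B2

No — edge (1,0) lies in no bag.

A tree decomposition must satisfy three properties: every vertex lies in some bag; for every edge, both endpoints lie together in some bag; and for every vertex, the bags containing it form a connected subtree. Here edge (1,0) lies in no bag, so the decomposition is invalid.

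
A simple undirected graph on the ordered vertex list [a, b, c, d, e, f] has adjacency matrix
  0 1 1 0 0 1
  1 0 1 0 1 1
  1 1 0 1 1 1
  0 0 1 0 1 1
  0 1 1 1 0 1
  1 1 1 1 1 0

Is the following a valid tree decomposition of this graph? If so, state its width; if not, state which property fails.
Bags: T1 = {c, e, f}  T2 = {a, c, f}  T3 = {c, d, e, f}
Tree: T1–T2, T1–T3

A tree decomposition must satisfy three properties: every vertex lies in some bag; for every edge, both endpoints lie together in some bag; and for every vertex, the bags containing it form a connected subtree. Here vertex b appears in no bag, so the decomposition is invalid.

No — vertex b appears in no bag.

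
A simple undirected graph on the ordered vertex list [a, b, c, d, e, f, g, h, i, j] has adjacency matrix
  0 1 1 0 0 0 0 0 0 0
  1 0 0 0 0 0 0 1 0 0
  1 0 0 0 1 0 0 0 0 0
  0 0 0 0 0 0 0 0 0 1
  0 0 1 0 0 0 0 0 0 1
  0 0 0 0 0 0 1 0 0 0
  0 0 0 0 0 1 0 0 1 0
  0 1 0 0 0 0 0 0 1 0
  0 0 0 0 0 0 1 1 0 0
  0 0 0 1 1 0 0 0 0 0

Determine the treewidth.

1

A width-1 tree decomposition is:
Bags: B1 = {f, g}  B2 = {g, i}  B3 = {h, i}  B4 = {b, h}  B5 = {a, b}  B6 = {a, c}  B7 = {c, e}  B8 = {e, j}  B9 = {d, j}
Tree: B1–B2, B2–B3, B3–B4, B4–B5, B5–B6, B6–B7, B7–B8, B8–B9
Each bag holds 2 vertices, so the decomposition has width 1, which upper-bounds the treewidth. G has an edge, so its treewidth is at least 1. Combining the bounds, tw(G) = 1.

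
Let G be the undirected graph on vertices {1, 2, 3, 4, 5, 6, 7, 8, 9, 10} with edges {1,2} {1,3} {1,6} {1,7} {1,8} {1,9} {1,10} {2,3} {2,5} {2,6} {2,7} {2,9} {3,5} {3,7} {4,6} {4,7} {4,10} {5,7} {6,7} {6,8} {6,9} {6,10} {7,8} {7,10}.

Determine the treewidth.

A width-3 tree decomposition is:
Bags: B1 = {2, 3, 5, 7}  B2 = {1, 2, 3, 7}  B3 = {1, 2, 6, 7}  B4 = {1, 2, 6, 9}  B5 = {1, 6, 7, 10}  B6 = {1, 6, 7, 8}  B7 = {4, 6, 7, 10}
Tree: B1–B2, B2–B3, B3–B4, B3–B5, B5–B6, B5–B7
The largest bag has 4 vertices, giving width 3; this decomposition certifies tw(G) ≤ 3. On the other hand G contains the 4-clique {1, 2, 6, 9}. A clique must lie in a single bag of any decomposition, so no decomposition can have width below 3. Combining the bounds, tw(G) = 3.

3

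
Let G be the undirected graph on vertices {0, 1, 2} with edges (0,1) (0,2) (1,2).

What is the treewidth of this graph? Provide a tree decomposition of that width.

With just one bag of size 3, the width is 3 − 1 = 2, so tw(G) ≤ 2. Conversely, {0, 1, 2} is a clique of size 3, and the vertices of any clique must share a bag in every tree decomposition; so some bag has ≥ 3 vertices and tw(G) ≥ 2. Hence tw(G) = 2 exactly.

Treewidth 2.
One optimal decomposition is:
Bags: B1 = {0, 1, 2}
Tree: (single bag)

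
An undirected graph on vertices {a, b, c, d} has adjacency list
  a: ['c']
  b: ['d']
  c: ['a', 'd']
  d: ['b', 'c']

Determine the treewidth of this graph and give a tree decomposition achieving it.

Every bag has size at most 2, so the width is 2 − 1 = 1 and tw(G) ≤ 1. Since G has at least one edge (e.g. a–c), it is not an edgeless graph, so tw(G) ≥ 1. The upper and lower bounds meet at 1, so that is the treewidth.

Treewidth 1.
Bags: B1 = {a, c}  B2 = {c, d}  B3 = {b, d}
Tree: B1–B2, B2–B3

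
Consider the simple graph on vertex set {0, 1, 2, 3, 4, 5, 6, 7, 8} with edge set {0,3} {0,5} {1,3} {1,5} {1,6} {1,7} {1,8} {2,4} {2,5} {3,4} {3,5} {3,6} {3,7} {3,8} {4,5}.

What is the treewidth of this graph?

2

A width-2 tree decomposition is:
Bags: B1 = {1, 3, 6}  B2 = {1, 3, 5}  B3 = {1, 3, 8}  B4 = {1, 3, 7}  B5 = {0, 3, 5}  B6 = {3, 4, 5}  B7 = {2, 4, 5}
Tree: B1–B2, B2–B3, B3–B4, B2–B5, B2–B6, B6–B7
Each bag holds 3 vertices, so the decomposition has width 2, which upper-bounds the treewidth. Conversely, {2, 4, 5} is a clique of size 3, and the vertices of any clique must share a bag in every tree decomposition; so some bag has ≥ 3 vertices and tw(G) ≥ 2. Hence tw(G) = 2 exactly.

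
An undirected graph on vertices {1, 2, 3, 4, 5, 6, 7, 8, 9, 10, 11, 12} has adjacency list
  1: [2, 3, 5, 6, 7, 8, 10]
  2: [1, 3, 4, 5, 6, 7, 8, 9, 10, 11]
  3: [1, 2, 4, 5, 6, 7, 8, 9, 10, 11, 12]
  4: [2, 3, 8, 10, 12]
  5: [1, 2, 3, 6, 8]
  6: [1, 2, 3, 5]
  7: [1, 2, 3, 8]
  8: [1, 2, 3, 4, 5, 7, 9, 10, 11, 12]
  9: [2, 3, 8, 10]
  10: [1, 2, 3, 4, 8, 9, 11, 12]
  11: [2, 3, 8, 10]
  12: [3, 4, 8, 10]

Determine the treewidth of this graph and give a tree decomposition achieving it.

The largest bag has 5 vertices, giving width 4; this decomposition certifies tw(G) ≤ 4. Conversely, {1, 2, 3, 8, 10} is a clique of size 5, and the vertices of any clique must share a bag in every tree decomposition; so some bag has ≥ 5 vertices and tw(G) ≥ 4. Combining the bounds, tw(G) = 4.

Treewidth 4.
One such decomposition:
Bags: B1 = {2, 3, 8, 10, 11}  B2 = {1, 2, 3, 8, 10}  B3 = {2, 3, 4, 8, 10}  B4 = {1, 2, 3, 5, 8}  B5 = {3, 4, 8, 10, 12}  B6 = {2, 3, 8, 9, 10}  B7 = {1, 2, 3, 5, 6}  B8 = {1, 2, 3, 7, 8}
Tree: B1–B2, B1–B3, B2–B4, B3–B5, B3–B6, B4–B7, B2–B8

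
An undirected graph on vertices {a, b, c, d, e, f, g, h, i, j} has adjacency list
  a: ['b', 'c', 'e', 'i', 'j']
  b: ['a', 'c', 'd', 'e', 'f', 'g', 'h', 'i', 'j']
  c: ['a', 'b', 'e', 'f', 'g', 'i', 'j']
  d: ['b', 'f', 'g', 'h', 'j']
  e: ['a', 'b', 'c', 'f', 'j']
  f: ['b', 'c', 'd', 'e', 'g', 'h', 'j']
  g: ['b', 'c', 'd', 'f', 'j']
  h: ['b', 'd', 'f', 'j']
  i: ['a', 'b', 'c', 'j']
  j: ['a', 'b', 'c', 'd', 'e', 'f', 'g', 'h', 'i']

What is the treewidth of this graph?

4

A width-4 tree decomposition is:
Bags: B1 = {b, c, f, g, j}  B2 = {b, d, f, g, j}  B3 = {b, d, f, h, j}  B4 = {b, c, e, f, j}  B5 = {a, b, c, e, j}  B6 = {a, b, c, i, j}
Tree: B1–B2, B2–B3, B1–B4, B4–B5, B5–B6
Each bag holds 5 vertices, so the decomposition has width 4, which upper-bounds the treewidth. On the other hand G contains the 5-clique {a, b, c, e, j}. A clique must lie in a single bag of any decomposition, so no decomposition can have width below 4. Combining the bounds, tw(G) = 4.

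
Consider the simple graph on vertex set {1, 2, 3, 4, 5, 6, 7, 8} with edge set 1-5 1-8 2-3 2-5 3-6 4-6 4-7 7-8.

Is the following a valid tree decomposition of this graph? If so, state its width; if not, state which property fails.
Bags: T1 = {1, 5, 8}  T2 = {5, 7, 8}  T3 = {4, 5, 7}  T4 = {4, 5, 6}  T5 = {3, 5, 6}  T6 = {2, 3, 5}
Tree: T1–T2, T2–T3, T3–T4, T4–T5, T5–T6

Yes; width 2.

Every vertex of G appears in some bag (union = {1, 2, 3, 4, 5, 6, 7, 8}); every edge is covered by a bag; and for each vertex v the set of bags containing v is connected in the bag tree. The decomposition is therefore valid. The largest bag has 3 vertices, so the width is 2.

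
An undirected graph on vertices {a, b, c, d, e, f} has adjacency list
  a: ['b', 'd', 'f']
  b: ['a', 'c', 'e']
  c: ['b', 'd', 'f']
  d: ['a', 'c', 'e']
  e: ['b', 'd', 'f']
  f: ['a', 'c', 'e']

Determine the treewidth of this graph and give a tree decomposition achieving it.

Each bag holds 4 vertices, so the decomposition has width 3, which upper-bounds the treewidth. For the lower bound: the 4 vertex sets {a,d}, {b,c}, {e}, {f} are disjoint, each induces a connected subgraph, and every pair is joined by at least one edge of G. Contracting each set to a single vertex therefore yields K_{4} as a minor, and since treewidth is minor-monotone, tw(G) ≥ tw(K_{4}) = 3. Therefore the treewidth is 3.

Treewidth 3.
One such decomposition:
Bags: B1 = {a, c, d, e}  B2 = {a, b, c, e}  B3 = {a, c, e, f}
Tree: B1–B2, B2–B3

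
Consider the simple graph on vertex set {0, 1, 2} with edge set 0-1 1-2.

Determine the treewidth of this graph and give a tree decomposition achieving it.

The largest bag has 2 vertices, giving width 1; this decomposition certifies tw(G) ≤ 1. Any graph with an edge has treewidth ≥ 1, and G has the edge 1–0. Combining the bounds, tw(G) = 1.

Treewidth 1.
One such decomposition:
Bags: B1 = {0, 1}  B2 = {1, 2}
Tree: B1–B2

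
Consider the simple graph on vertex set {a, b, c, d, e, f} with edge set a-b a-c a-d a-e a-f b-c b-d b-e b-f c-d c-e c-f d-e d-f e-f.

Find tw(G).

5

A width-5 tree decomposition is:
Bags: B1 = {a, b, c, d, e, f}
Tree: (single bag)
A single bag containing all 6 vertices is trivially a valid decomposition of width 5. For the lower bound, the 6 vertices {a, b, c, d, e, f} are pairwise adjacent, and any tree decomposition puts a clique entirely inside one bag — forcing width ≥ 5. Therefore the treewidth is 5.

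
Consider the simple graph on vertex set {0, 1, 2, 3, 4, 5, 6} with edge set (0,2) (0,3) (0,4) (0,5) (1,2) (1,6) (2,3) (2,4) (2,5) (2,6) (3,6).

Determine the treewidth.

A width-2 tree decomposition is:
Bags: B1 = {2, 3, 6}  B2 = {0, 2, 3}  B3 = {1, 2, 6}  B4 = {0, 2, 4}  B5 = {0, 2, 5}
Tree: B1–B2, B1–B3, B2–B4, B4–B5
The largest bag has 3 vertices, giving width 2; this decomposition certifies tw(G) ≤ 2. For the lower bound, the 3 vertices {0, 2, 3} are pairwise adjacent, and any tree decomposition puts a clique entirely inside one bag — forcing width ≥ 2. Hence tw(G) = 2 exactly.

2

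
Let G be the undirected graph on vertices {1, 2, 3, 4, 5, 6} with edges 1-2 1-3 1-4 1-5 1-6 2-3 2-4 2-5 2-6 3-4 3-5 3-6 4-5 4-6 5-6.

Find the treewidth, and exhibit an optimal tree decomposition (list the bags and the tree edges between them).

Treewidth 5.
One optimal decomposition is:
Bags: B1 = {1, 2, 3, 4, 5, 6}
Tree: (single bag)

With just one bag of size 6, the width is 6 − 1 = 5, so tw(G) ≤ 5. For the lower bound, the 6 vertices {1, 2, 3, 4, 5, 6} are pairwise adjacent, and any tree decomposition puts a clique entirely inside one bag — forcing width ≥ 5. The upper and lower bounds meet at 5, so that is the treewidth.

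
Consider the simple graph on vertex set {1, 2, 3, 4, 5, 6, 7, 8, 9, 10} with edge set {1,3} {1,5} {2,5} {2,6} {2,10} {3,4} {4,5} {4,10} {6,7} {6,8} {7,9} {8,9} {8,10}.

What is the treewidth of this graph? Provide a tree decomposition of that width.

Each bag holds 3 vertices, so the decomposition has width 2, which upper-bounds the treewidth. Since 7–9–8–6–7 is a cycle in G, G is not acyclic. Forests are exactly the graphs of treewidth ≤ 1, so tw(G) ≥ 2. Hence tw(G) = 2 exactly.

Treewidth 2.
One such decomposition:
Bags: B1 = {6, 7, 9}  B2 = {6, 8, 9}  B3 = {2, 6, 8}  B4 = {2, 8, 10}  B5 = {2, 5, 10}  B6 = {4, 5, 10}  B7 = {1, 4, 5}  B8 = {1, 3, 4}
Tree: B1–B2, B2–B3, B3–B4, B4–B5, B5–B6, B6–B7, B7–B8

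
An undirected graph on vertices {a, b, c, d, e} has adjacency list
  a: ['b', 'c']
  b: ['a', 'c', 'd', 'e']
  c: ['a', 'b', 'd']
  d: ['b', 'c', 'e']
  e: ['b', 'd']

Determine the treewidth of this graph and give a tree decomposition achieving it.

Treewidth 2.
One such decomposition:
Bags: B1 = {a, b, c}  B2 = {b, c, d}  B3 = {b, d, e}
Tree: B1–B2, B2–B3

Each bag holds 3 vertices, so the decomposition has width 2, which upper-bounds the treewidth. Conversely, {b, d, e} is a clique of size 3, and the vertices of any clique must share a bag in every tree decomposition; so some bag has ≥ 3 vertices and tw(G) ≥ 2. The upper and lower bounds meet at 2, so that is the treewidth.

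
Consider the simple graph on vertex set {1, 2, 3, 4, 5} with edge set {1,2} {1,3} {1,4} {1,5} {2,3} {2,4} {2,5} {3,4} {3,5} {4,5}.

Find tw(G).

A width-4 tree decomposition is:
Bags: B1 = {1, 2, 3, 4, 5}
Tree: (single bag)
With just one bag of size 5, the width is 5 − 1 = 4, so tw(G) ≤ 4. On the other hand G contains the 5-clique {1, 2, 3, 4, 5}. A clique must lie in a single bag of any decomposition, so no decomposition can have width below 4. The upper and lower bounds meet at 4, so that is the treewidth.

4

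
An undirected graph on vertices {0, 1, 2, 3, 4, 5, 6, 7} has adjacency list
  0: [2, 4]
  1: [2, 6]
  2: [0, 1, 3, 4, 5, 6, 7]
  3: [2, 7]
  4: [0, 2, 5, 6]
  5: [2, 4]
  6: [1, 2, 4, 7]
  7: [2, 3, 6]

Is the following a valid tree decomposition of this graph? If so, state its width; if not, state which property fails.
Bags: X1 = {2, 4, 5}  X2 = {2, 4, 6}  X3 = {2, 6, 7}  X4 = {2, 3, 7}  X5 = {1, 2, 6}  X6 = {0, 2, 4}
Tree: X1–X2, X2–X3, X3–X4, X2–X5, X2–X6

Yes; width 2.

Vertex coverage: the bags together contain {0, 1, 2, 3, 4, 5, 6, 7}, the full vertex set. Edge coverage: each edge of G has both endpoints in at least one bag. Running intersection: for every vertex, the bags containing it form a connected subtree. All three properties hold, so this is a valid tree decomposition of width max|bag| − 1 = 2, and hence tw(G) ≤ 2.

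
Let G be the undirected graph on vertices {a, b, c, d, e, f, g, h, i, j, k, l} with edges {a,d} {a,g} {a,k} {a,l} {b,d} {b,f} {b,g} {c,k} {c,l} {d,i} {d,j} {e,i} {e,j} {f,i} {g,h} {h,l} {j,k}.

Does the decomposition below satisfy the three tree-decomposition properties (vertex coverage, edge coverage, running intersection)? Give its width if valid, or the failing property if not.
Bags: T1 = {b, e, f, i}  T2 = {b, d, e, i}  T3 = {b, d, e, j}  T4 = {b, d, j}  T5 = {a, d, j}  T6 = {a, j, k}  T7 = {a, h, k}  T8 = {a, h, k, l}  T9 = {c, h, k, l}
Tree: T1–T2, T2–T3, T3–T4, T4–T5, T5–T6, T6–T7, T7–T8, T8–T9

A tree decomposition must satisfy three properties: every vertex lies in some bag; for every edge, both endpoints lie together in some bag; and for every vertex, the bags containing it form a connected subtree. Here vertex g appears in no bag, so the decomposition is invalid.

No — vertex g appears in no bag.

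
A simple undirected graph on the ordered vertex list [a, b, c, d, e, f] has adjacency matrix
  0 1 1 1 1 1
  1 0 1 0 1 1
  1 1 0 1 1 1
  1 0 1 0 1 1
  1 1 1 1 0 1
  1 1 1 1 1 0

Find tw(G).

A width-4 tree decomposition is:
Bags: B1 = {a, b, c, e, f}  B2 = {a, c, d, e, f}
Tree: B1–B2
Every bag has size at most 5, so the width is 5 − 1 = 4 and tw(G) ≤ 4. For the lower bound, the 5 vertices {a, c, d, e, f} are pairwise adjacent, and any tree decomposition puts a clique entirely inside one bag — forcing width ≥ 4. Combining the bounds, tw(G) = 4.

4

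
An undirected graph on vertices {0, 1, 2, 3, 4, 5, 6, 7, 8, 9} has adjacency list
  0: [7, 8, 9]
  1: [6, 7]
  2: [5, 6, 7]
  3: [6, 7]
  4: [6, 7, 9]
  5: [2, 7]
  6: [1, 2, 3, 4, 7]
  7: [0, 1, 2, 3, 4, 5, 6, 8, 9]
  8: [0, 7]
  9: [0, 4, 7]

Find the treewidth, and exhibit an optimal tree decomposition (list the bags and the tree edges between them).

Every bag has size at most 3, so the width is 3 − 1 = 2 and tw(G) ≤ 2. Conversely, {0, 7, 8} is a clique of size 3, and the vertices of any clique must share a bag in every tree decomposition; so some bag has ≥ 3 vertices and tw(G) ≥ 2. Therefore the treewidth is 2.

Treewidth 2.
One such decomposition:
Bags: B1 = {4, 7, 9}  B2 = {0, 7, 9}  B3 = {4, 6, 7}  B4 = {2, 6, 7}  B5 = {2, 5, 7}  B6 = {0, 7, 8}  B7 = {3, 6, 7}  B8 = {1, 6, 7}
Tree: B1–B2, B1–B3, B3–B4, B4–B5, B2–B6, B4–B7, B4–B8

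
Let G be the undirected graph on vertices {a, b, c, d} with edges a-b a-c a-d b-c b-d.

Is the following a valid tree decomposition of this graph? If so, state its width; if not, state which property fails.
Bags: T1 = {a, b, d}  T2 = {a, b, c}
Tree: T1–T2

Yes; width 2.

Every vertex of G appears in some bag (union = {a, b, c, d}); every edge is covered by a bag; and for each vertex v the set of bags containing v is connected in the bag tree. The decomposition is therefore valid. The largest bag has 3 vertices, so the width is 2.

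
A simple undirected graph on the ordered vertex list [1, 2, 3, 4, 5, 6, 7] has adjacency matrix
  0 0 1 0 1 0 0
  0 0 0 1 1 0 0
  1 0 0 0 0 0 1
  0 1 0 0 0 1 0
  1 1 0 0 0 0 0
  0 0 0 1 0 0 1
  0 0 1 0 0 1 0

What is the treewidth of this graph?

A width-2 tree decomposition is:
Bags: B1 = {4, 6, 7}  B2 = {3, 4, 7}  B3 = {1, 3, 4}  B4 = {1, 4, 5}  B5 = {2, 4, 5}
Tree: B1–B2, B2–B3, B3–B4, B4–B5
The largest bag has 3 vertices, giving width 2; this decomposition certifies tw(G) ≤ 2. For the lower bound, G contains the cycle 4–6–7–3–1–5–2–4, so G is not a forest; only forests have treewidth ≤ 1, hence tw(G) ≥ 2. Therefore the treewidth is 2.

2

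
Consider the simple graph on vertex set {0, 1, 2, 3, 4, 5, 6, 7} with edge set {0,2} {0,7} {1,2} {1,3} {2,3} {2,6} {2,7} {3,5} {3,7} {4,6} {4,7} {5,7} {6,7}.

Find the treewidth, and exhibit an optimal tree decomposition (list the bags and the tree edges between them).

The largest bag has 3 vertices, giving width 2; this decomposition certifies tw(G) ≤ 2. On the other hand G contains the 3-clique {1, 2, 3}. A clique must lie in a single bag of any decomposition, so no decomposition can have width below 2. The upper and lower bounds meet at 2, so that is the treewidth.

Treewidth 2.
Bags: B1 = {4, 6, 7}  B2 = {2, 6, 7}  B3 = {0, 2, 7}  B4 = {2, 3, 7}  B5 = {3, 5, 7}  B6 = {1, 2, 3}
Tree: B1–B2, B2–B3, B3–B4, B4–B5, B4–B6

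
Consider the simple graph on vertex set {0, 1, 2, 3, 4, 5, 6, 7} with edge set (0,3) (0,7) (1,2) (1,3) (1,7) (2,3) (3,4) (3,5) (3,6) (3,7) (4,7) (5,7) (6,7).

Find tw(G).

2

A width-2 tree decomposition is:
Bags: B1 = {3, 6, 7}  B2 = {1, 3, 7}  B3 = {1, 2, 3}  B4 = {0, 3, 7}  B5 = {3, 4, 7}  B6 = {3, 5, 7}
Tree: B1–B2, B2–B3, B1–B4, B4–B5, B2–B6
Each bag holds 3 vertices, so the decomposition has width 2, which upper-bounds the treewidth. On the other hand G contains the 3-clique {1, 2, 3}. A clique must lie in a single bag of any decomposition, so no decomposition can have width below 2. The upper and lower bounds meet at 2, so that is the treewidth.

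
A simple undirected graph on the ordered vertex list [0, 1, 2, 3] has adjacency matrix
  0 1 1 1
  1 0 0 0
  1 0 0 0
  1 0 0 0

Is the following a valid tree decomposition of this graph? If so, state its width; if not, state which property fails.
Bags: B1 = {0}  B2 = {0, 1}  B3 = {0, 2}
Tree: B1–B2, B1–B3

A tree decomposition must satisfy three properties: every vertex lies in some bag; for every edge, both endpoints lie together in some bag; and for every vertex, the bags containing it form a connected subtree. Here vertex 3 appears in no bag, so the decomposition is invalid.

No — vertex 3 appears in no bag.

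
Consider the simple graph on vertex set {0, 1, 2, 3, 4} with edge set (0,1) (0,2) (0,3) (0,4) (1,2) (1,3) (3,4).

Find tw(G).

2

A width-2 tree decomposition is:
Bags: B1 = {0, 1, 3}  B2 = {0, 3, 4}  B3 = {0, 1, 2}
Tree: B1–B2, B1–B3
Every bag has size at most 3, so the width is 3 − 1 = 2 and tw(G) ≤ 2. Conversely, {0, 1, 2} is a clique of size 3, and the vertices of any clique must share a bag in every tree decomposition; so some bag has ≥ 3 vertices and tw(G) ≥ 2. The upper and lower bounds meet at 2, so that is the treewidth.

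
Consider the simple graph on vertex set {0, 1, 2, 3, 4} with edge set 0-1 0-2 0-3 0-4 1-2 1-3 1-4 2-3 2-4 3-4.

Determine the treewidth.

4

A width-4 tree decomposition is:
Bags: B1 = {0, 1, 2, 3, 4}
Tree: (single bag)
With just one bag of size 5, the width is 5 − 1 = 4, so tw(G) ≤ 4. On the other hand G contains the 5-clique {0, 1, 2, 3, 4}. A clique must lie in a single bag of any decomposition, so no decomposition can have width below 4. Therefore the treewidth is 4.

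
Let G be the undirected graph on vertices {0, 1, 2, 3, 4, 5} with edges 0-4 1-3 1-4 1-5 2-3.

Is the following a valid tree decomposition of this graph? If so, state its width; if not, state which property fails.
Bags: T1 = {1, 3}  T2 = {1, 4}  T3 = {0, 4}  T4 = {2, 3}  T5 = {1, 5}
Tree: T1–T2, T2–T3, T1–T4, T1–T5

Yes; width 1.

Vertex coverage: the bags together contain {0, 1, 2, 3, 4, 5}, the full vertex set. Edge coverage: each edge of G has both endpoints in at least one bag. Running intersection: for every vertex, the bags containing it form a connected subtree. All three properties hold, so this is a valid tree decomposition of width max|bag| − 1 = 1, and hence tw(G) ≤ 1.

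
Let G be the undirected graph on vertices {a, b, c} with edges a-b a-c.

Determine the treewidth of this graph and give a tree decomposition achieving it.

The largest bag has 2 vertices, giving width 1; this decomposition certifies tw(G) ≤ 1. Any graph with an edge has treewidth ≥ 1, and G has the edge a–b. Therefore the treewidth is 1.

Treewidth 1.
One such decomposition:
Bags: B1 = {a, b}  B2 = {a, c}
Tree: B1–B2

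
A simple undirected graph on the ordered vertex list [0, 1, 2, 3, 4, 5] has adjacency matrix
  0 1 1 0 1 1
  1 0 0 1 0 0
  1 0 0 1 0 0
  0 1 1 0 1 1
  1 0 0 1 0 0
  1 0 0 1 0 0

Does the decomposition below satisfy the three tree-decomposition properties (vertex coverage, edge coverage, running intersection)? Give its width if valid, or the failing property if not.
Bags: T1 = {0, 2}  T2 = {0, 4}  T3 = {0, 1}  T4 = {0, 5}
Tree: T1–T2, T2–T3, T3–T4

No — vertex 3 appears in no bag.

A tree decomposition must satisfy three properties: every vertex lies in some bag; for every edge, both endpoints lie together in some bag; and for every vertex, the bags containing it form a connected subtree. Here vertex 3 appears in no bag, so the decomposition is invalid.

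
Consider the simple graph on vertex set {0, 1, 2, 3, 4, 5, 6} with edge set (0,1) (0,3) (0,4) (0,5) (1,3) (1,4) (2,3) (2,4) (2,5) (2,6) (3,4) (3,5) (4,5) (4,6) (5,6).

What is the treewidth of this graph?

3

A width-3 tree decomposition is:
Bags: B1 = {0, 3, 4, 5}  B2 = {0, 1, 3, 4}  B3 = {2, 3, 4, 5}  B4 = {2, 4, 5, 6}
Tree: B1–B2, B1–B3, B3–B4
The largest bag has 4 vertices, giving width 3; this decomposition certifies tw(G) ≤ 3. For the lower bound, the 4 vertices {0, 1, 3, 4} are pairwise adjacent, and any tree decomposition puts a clique entirely inside one bag — forcing width ≥ 3. Therefore the treewidth is 3.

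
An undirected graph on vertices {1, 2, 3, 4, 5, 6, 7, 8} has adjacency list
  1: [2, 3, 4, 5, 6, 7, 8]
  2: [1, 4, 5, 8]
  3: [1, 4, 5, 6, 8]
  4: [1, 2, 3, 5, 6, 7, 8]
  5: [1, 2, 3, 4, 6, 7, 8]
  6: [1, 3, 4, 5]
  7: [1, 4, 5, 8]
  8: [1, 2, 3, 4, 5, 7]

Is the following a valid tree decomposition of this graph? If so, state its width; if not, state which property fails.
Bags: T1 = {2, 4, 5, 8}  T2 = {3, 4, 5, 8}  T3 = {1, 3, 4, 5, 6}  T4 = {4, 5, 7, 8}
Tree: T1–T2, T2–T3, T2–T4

No — edge (1,8) lies in no bag.

A tree decomposition must satisfy three properties: every vertex lies in some bag; for every edge, both endpoints lie together in some bag; and for every vertex, the bags containing it form a connected subtree. Here edge (1,8) lies in no bag, so the decomposition is invalid.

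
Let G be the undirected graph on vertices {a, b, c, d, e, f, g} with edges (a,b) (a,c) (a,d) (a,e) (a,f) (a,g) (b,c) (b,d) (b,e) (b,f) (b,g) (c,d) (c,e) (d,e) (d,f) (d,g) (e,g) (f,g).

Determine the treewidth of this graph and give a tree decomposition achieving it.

Treewidth 4.
One such decomposition:
Bags: B1 = {a, b, d, e, g}  B2 = {a, b, c, d, e}  B3 = {a, b, d, f, g}
Tree: B1–B2, B1–B3

Every bag has size at most 5, so the width is 5 − 1 = 4 and tw(G) ≤ 4. Conversely, {a, b, d, e, g} is a clique of size 5, and the vertices of any clique must share a bag in every tree decomposition; so some bag has ≥ 5 vertices and tw(G) ≥ 4. Hence tw(G) = 4 exactly.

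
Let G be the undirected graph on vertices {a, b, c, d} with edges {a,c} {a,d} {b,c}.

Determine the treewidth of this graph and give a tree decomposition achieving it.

Treewidth 1.
Bags: B1 = {b, c}  B2 = {a, c}  B3 = {a, d}
Tree: B1–B2, B2–B3

Each bag holds 2 vertices, so the decomposition has width 1, which upper-bounds the treewidth. Since G has at least one edge (e.g. b–c), it is not an edgeless graph, so tw(G) ≥ 1. The upper and lower bounds meet at 1, so that is the treewidth.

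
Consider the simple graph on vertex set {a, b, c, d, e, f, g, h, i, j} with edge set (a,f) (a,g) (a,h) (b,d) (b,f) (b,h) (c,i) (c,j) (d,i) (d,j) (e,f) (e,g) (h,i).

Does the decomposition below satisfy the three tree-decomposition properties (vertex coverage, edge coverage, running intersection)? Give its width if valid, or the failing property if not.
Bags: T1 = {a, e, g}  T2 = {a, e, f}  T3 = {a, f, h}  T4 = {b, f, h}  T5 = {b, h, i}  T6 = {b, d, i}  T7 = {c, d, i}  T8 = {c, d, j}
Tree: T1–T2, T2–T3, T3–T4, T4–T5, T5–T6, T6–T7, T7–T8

Yes; width 2.

Checking the three conditions: (i) the bags cover all of {a, b, c, d, e, f, g, h, i, j}; (ii) for each edge, some bag contains both endpoints; (iii) the bags containing any fixed vertex form a subtree. All hold, so the decomposition is valid with width 3 − 1 = 2.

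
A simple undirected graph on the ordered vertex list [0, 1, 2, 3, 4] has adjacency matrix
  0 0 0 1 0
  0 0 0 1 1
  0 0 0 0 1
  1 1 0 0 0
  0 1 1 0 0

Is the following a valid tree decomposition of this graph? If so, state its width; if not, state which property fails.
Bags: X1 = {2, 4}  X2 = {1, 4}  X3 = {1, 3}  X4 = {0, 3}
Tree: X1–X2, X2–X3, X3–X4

Checking the three conditions: (i) the bags cover all of {0, 1, 2, 3, 4}; (ii) for each edge, some bag contains both endpoints; (iii) the bags containing any fixed vertex form a subtree. All hold, so the decomposition is valid with width 2 − 1 = 1.

Yes; width 1.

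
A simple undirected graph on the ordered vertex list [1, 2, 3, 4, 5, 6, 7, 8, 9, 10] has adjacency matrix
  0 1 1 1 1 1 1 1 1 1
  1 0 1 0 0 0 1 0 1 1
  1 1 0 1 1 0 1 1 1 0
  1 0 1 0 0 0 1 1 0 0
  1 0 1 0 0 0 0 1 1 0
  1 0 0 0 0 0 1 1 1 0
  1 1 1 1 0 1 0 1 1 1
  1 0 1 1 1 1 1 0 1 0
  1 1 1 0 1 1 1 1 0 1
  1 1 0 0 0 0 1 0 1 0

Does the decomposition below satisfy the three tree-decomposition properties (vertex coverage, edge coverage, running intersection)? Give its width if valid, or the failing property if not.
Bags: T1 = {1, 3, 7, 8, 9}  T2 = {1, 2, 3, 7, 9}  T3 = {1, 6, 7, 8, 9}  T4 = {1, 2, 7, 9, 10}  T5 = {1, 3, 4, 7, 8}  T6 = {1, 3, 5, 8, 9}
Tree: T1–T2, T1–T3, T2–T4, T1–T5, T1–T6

Every vertex of G appears in some bag (union = {1, 2, 3, 4, 5, 6, 7, 8, 9, 10}); every edge is covered by a bag; and for each vertex v the set of bags containing v is connected in the bag tree. The decomposition is therefore valid. The largest bag has 5 vertices, so the width is 4.

Yes; width 4.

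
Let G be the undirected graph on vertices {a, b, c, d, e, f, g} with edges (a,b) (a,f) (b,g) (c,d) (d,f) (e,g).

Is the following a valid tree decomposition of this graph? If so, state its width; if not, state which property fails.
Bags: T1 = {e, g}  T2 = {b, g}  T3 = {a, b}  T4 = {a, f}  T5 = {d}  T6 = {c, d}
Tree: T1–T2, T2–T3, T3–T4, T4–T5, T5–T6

No — edge (f,d) lies in no bag.

A tree decomposition must satisfy three properties: every vertex lies in some bag; for every edge, both endpoints lie together in some bag; and for every vertex, the bags containing it form a connected subtree. Here edge (f,d) lies in no bag, so the decomposition is invalid.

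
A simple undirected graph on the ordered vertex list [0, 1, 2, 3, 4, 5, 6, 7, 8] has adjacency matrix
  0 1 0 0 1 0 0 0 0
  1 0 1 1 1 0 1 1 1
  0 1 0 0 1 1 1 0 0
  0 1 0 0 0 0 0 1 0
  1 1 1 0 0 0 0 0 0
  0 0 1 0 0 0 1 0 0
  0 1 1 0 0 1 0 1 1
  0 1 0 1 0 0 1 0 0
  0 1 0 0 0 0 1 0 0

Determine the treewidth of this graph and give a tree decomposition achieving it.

Treewidth 2.
Bags: B1 = {1, 6, 7}  B2 = {1, 2, 6}  B3 = {1, 6, 8}  B4 = {2, 5, 6}  B5 = {1, 3, 7}  B6 = {1, 2, 4}  B7 = {0, 1, 4}
Tree: B1–B2, B2–B3, B2–B4, B1–B5, B2–B6, B6–B7

Every bag has size at most 3, so the width is 3 − 1 = 2 and tw(G) ≤ 2. On the other hand G contains the 3-clique {0, 1, 4}. A clique must lie in a single bag of any decomposition, so no decomposition can have width below 2. Hence tw(G) = 2 exactly.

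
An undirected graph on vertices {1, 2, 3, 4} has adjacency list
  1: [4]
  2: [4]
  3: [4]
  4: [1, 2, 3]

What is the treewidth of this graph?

1

A width-1 tree decomposition is:
Bags: B1 = {1, 4}  B2 = {2, 4}  B3 = {3, 4}
Tree: B1–B2, B2–B3
The largest bag has 2 vertices, giving width 1; this decomposition certifies tw(G) ≤ 1. Since G has at least one edge (e.g. 4–1), it is not an edgeless graph, so tw(G) ≥ 1. Therefore the treewidth is 1.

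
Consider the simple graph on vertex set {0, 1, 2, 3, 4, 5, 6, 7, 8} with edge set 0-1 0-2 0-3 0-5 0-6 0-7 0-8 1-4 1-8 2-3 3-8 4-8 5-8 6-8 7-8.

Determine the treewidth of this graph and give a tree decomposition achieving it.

Treewidth 2.
Bags: B1 = {0, 1, 8}  B2 = {0, 3, 8}  B3 = {0, 6, 8}  B4 = {0, 2, 3}  B5 = {0, 5, 8}  B6 = {0, 7, 8}  B7 = {1, 4, 8}
Tree: B1–B2, B2–B3, B2–B4, B2–B5, B3–B6, B1–B7

Each bag holds 3 vertices, so the decomposition has width 2, which upper-bounds the treewidth. On the other hand G contains the 3-clique {0, 1, 8}. A clique must lie in a single bag of any decomposition, so no decomposition can have width below 2. Therefore the treewidth is 2.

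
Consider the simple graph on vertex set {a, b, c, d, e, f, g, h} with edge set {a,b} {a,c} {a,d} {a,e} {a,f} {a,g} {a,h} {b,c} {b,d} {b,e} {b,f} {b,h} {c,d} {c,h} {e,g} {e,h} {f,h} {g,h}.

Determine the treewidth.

3

A width-3 tree decomposition is:
Bags: B1 = {a, b, e, h}  B2 = {a, b, c, h}  B3 = {a, e, g, h}  B4 = {a, b, f, h}  B5 = {a, b, c, d}
Tree: B1–B2, B1–B3, B2–B4, B2–B5
Every bag has size at most 4, so the width is 4 − 1 = 3 and tw(G) ≤ 3. For the lower bound, the 4 vertices {a, b, c, d} are pairwise adjacent, and any tree decomposition puts a clique entirely inside one bag — forcing width ≥ 3. Therefore the treewidth is 3.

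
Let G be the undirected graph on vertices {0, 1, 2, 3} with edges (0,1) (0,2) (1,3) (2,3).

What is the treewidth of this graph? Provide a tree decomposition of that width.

Each bag holds 3 vertices, so the decomposition has width 2, which upper-bounds the treewidth. The edges 1–0–2–3–1 form a cycle, so G is not a tree and its treewidth is at least 2. Therefore the treewidth is 2.

Treewidth 2.
One such decomposition:
Bags: B1 = {0, 1, 2}  B2 = {1, 2, 3}
Tree: B1–B2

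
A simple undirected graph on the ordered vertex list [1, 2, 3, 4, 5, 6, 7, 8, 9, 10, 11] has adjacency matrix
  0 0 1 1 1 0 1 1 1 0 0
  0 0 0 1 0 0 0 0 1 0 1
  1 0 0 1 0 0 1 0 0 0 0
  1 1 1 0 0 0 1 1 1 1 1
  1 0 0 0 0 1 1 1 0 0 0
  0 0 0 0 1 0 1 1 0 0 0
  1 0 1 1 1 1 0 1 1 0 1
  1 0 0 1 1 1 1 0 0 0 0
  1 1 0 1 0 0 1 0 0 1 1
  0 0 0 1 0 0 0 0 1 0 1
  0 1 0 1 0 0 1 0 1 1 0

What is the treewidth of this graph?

3

A width-3 tree decomposition is:
Bags: B1 = {1, 4, 7, 8}  B2 = {1, 5, 7, 8}  B3 = {5, 6, 7, 8}  B4 = {1, 4, 7, 9}  B5 = {4, 7, 9, 11}  B6 = {4, 9, 10, 11}  B7 = {1, 3, 4, 7}  B8 = {2, 4, 9, 11}
Tree: B1–B2, B2–B3, B1–B4, B4–B5, B5–B6, B1–B7, B6–B8
Every bag has size at most 4, so the width is 4 − 1 = 3 and tw(G) ≤ 3. On the other hand G contains the 4-clique {2, 4, 9, 11}. A clique must lie in a single bag of any decomposition, so no decomposition can have width below 3. The upper and lower bounds meet at 3, so that is the treewidth.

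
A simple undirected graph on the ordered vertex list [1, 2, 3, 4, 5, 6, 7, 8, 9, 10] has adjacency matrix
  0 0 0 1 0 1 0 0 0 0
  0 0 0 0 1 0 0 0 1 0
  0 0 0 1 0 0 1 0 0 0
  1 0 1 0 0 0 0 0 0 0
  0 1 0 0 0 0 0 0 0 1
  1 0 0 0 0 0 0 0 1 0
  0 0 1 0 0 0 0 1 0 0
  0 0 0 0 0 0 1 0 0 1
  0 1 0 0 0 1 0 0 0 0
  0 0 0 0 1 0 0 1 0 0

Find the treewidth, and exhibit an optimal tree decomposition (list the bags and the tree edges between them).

Every bag has size at most 3, so the width is 3 − 1 = 2 and tw(G) ≤ 2. For the lower bound, G contains the cycle 3–7–8–10–5–2–9–6–1–4–3, so G is not a forest; only forests have treewidth ≤ 1, hence tw(G) ≥ 2. Combining the bounds, tw(G) = 2.

Treewidth 2.
Bags: B1 = {3, 7, 8}  B2 = {3, 8, 10}  B3 = {3, 5, 10}  B4 = {2, 3, 5}  B5 = {2, 3, 9}  B6 = {3, 6, 9}  B7 = {1, 3, 6}  B8 = {1, 3, 4}
Tree: B1–B2, B2–B3, B3–B4, B4–B5, B5–B6, B6–B7, B7–B8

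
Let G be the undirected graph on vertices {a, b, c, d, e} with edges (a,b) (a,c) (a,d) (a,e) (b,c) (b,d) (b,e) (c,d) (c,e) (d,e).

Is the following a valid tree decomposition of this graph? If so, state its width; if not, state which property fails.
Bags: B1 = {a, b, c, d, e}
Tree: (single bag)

Every vertex of G appears in some bag (union = {a, b, c, d, e}); every edge is covered by a bag; and for each vertex v the set of bags containing v is connected in the bag tree. The decomposition is therefore valid. The largest bag has 5 vertices, so the width is 4.

Yes; width 4.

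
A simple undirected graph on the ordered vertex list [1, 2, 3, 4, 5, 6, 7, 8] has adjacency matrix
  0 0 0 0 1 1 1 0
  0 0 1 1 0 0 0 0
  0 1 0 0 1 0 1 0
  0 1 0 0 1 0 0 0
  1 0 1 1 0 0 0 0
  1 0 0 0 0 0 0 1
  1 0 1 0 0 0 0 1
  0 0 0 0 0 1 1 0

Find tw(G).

A width-2 tree decomposition is:
Bags: B1 = {6, 7, 8}  B2 = {1, 6, 7}  B3 = {1, 3, 7}  B4 = {1, 3, 5}  B5 = {2, 3, 5}  B6 = {2, 4, 5}
Tree: B1–B2, B2–B3, B3–B4, B4–B5, B5–B6
The largest bag has 3 vertices, giving width 2; this decomposition certifies tw(G) ≤ 2. Since 8–6–1–7–8 is a cycle in G, G is not acyclic. Forests are exactly the graphs of treewidth ≤ 1, so tw(G) ≥ 2. Combining the bounds, tw(G) = 2.

2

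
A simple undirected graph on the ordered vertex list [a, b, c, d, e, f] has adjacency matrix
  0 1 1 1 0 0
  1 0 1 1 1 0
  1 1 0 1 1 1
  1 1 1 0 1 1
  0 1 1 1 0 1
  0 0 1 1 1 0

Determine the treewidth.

A width-3 tree decomposition is:
Bags: B1 = {b, c, d, e}  B2 = {a, b, c, d}  B3 = {c, d, e, f}
Tree: B1–B2, B1–B3
Each bag holds 4 vertices, so the decomposition has width 3, which upper-bounds the treewidth. For the lower bound, the 4 vertices {c, d, e, f} are pairwise adjacent, and any tree decomposition puts a clique entirely inside one bag — forcing width ≥ 3. Hence tw(G) = 3 exactly.

3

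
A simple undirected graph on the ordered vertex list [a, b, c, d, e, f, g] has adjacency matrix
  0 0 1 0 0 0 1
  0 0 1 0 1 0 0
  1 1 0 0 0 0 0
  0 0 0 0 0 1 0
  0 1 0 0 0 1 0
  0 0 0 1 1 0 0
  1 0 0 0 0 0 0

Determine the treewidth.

1

A width-1 tree decomposition is:
Bags: B1 = {a, g}  B2 = {a, c}  B3 = {b, c}  B4 = {b, e}  B5 = {e, f}  B6 = {d, f}
Tree: B1–B2, B2–B3, B3–B4, B4–B5, B5–B6
Each bag holds 2 vertices, so the decomposition has width 1, which upper-bounds the treewidth. Any graph with an edge has treewidth ≥ 1, and G has the edge g–a. Therefore the treewidth is 1.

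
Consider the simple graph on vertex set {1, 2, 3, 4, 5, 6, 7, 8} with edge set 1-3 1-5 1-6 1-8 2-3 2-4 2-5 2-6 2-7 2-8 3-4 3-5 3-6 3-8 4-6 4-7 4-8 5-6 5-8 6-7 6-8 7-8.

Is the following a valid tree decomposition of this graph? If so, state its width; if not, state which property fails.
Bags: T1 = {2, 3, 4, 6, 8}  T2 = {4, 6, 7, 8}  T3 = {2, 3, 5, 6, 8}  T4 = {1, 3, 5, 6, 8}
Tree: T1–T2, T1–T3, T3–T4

A tree decomposition must satisfy three properties: every vertex lies in some bag; for every edge, both endpoints lie together in some bag; and for every vertex, the bags containing it form a connected subtree. Here edge (2,7) lies in no bag, so the decomposition is invalid.

No — edge (2,7) lies in no bag.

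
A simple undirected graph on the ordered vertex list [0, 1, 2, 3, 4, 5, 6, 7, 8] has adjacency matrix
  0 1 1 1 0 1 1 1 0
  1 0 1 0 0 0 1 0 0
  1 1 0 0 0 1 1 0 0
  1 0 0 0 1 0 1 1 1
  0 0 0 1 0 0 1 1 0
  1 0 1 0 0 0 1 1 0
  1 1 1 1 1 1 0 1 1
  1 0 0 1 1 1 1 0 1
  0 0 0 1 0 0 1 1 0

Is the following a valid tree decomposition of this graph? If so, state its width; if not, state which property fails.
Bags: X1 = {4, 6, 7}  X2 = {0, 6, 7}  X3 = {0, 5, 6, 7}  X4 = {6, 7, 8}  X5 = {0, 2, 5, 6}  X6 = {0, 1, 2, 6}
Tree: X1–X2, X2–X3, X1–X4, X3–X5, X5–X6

A tree decomposition must satisfy three properties: every vertex lies in some bag; for every edge, both endpoints lie together in some bag; and for every vertex, the bags containing it form a connected subtree. Here vertex 3 appears in no bag, so the decomposition is invalid.

No — vertex 3 appears in no bag.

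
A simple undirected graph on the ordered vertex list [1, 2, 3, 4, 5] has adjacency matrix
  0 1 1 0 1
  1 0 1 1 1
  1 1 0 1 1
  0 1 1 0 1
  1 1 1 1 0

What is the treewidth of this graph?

3

A width-3 tree decomposition is:
Bags: B1 = {2, 3, 4, 5}  B2 = {1, 2, 3, 5}
Tree: B1–B2
The largest bag has 4 vertices, giving width 3; this decomposition certifies tw(G) ≤ 3. For the lower bound, the 4 vertices {1, 2, 3, 5} are pairwise adjacent, and any tree decomposition puts a clique entirely inside one bag — forcing width ≥ 3. The upper and lower bounds meet at 3, so that is the treewidth.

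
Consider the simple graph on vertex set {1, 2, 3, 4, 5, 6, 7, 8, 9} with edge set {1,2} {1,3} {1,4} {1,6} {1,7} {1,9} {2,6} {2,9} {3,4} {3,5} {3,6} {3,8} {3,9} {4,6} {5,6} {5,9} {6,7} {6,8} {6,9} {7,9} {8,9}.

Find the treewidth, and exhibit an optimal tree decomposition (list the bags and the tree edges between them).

Treewidth 3.
Bags: B1 = {1, 3, 6, 9}  B2 = {1, 3, 4, 6}  B3 = {1, 6, 7, 9}  B4 = {1, 2, 6, 9}  B5 = {3, 6, 8, 9}  B6 = {3, 5, 6, 9}
Tree: B1–B2, B1–B3, B3–B4, B1–B5, B5–B6

Each bag holds 4 vertices, so the decomposition has width 3, which upper-bounds the treewidth. For the lower bound, the 4 vertices {3, 6, 8, 9} are pairwise adjacent, and any tree decomposition puts a clique entirely inside one bag — forcing width ≥ 3. Therefore the treewidth is 3.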